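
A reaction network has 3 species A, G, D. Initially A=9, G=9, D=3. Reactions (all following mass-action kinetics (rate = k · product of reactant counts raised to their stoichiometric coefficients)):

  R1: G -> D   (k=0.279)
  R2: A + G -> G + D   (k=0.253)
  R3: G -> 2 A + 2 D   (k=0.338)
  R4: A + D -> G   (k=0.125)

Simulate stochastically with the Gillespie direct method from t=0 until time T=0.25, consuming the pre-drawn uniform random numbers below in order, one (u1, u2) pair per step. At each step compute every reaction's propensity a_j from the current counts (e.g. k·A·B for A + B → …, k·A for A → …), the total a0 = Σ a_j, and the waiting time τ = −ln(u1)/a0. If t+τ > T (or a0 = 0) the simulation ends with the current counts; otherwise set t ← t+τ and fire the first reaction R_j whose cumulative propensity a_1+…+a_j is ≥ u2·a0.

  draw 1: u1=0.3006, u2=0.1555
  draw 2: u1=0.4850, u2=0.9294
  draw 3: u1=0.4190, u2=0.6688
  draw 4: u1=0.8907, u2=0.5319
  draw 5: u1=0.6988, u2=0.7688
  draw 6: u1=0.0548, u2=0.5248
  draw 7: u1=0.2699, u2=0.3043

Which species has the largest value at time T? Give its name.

t=0.000: A=9 G=9 D=3
Draw 1: a1=2.511, a2=20.493, a3=3.042, a4=3.375, a0=29.421; τ=−ln(0.3006)/29.421=0.041 → t=0.041; u2·a0=0.1555·29.421=4.575; a1=2.511 < 4.575 ≤ a1+a2=23.004 → R2 fires; A=8 G=9 D=4
Draw 2: a1=2.511, a2=18.216, a3=3.042, a4=4.000, a0=27.769; τ=−ln(0.4850)/27.769=0.026 → t=0.067; u2·a0=0.9294·27.769=25.809; a1+…+a3=23.769 < 25.809 ≤ a1+…+a4=27.769 → R4 fires; A=7 G=10 D=3
Draw 3: a1=2.790, a2=17.710, a3=3.380, a4=2.625, a0=26.505; τ=−ln(0.4190)/26.505=0.033 → t=0.100; u2·a0=0.6688·26.505=17.727; a1=2.790 < 17.727 ≤ a1+a2=20.500 → R2 fires; A=6 G=10 D=4
Draw 4: a1=2.790, a2=15.180, a3=3.380, a4=3.000, a0=24.350; τ=−ln(0.8907)/24.350=0.005 → t=0.104; u2·a0=0.5319·24.350=12.952; a1=2.790 < 12.952 ≤ a1+a2=17.970 → R2 fires; A=5 G=10 D=5
Draw 5: a1=2.790, a2=12.650, a3=3.380, a4=3.125, a0=21.945; τ=−ln(0.6988)/21.945=0.016 → t=0.121; u2·a0=0.7688·21.945=16.871; a1+a2=15.440 < 16.871 ≤ a1+…+a3=18.820 → R3 fires; A=7 G=9 D=7
Draw 6: a1=2.511, a2=15.939, a3=3.042, a4=6.125, a0=27.617; τ=−ln(0.0548)/27.617=0.105 → t=0.226; u2·a0=0.5248·27.617=14.493; a1=2.511 < 14.493 ≤ a1+a2=18.450 → R2 fires; A=6 G=9 D=8
Draw 7: a1=2.511, a2=13.662, a3=3.042, a4=6.000, a0=25.215; τ=−ln(0.2699)/25.215=0.052 → t=0.278 > T=0.25: stop.
At T=0.25: A=6 G=9 D=8; the largest is G.

Dominant species at T: G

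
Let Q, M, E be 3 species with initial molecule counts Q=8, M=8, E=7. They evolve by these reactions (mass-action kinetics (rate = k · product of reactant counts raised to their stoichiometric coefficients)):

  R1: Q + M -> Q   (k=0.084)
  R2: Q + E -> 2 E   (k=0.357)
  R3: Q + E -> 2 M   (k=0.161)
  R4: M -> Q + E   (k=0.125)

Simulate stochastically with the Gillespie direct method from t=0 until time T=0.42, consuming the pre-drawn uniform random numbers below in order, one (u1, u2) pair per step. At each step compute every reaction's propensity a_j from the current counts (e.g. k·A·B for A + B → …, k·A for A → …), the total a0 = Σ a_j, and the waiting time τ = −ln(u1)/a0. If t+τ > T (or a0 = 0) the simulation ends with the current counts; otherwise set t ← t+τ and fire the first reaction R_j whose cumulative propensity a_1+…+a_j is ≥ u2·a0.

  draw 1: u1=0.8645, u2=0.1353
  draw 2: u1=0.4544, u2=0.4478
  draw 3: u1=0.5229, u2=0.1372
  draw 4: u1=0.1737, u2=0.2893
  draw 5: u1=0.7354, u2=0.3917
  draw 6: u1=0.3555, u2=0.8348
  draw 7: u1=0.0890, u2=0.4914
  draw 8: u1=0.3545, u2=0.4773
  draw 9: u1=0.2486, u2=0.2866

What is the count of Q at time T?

t=0.000: Q=8 M=8 E=7
Draw 1: a1=5.376, a2=19.992, a3=9.016, a4=1.000, a0=35.384; τ=−ln(0.8645)/35.384=0.004 → t=0.004; u2·a0=0.1353·35.384=4.787 ≤ a1=5.376 → R1 fires; Q=8 M=7 E=7
Draw 2: a1=4.704, a2=19.992, a3=9.016, a4=0.875, a0=34.587; τ=−ln(0.4544)/34.587=0.023 → t=0.027; u2·a0=0.4478·34.587=15.488; a1=4.704 < 15.488 ≤ a1+a2=24.696 → R2 fires; Q=7 M=7 E=8
Draw 3: a1=4.116, a2=19.992, a3=9.016, a4=0.875, a0=33.999; τ=−ln(0.5229)/33.999=0.019 → t=0.046; u2·a0=0.1372·33.999=4.665; a1=4.116 < 4.665 ≤ a1+a2=24.108 → R2 fires; Q=6 M=7 E=9
Draw 4: a1=3.528, a2=19.278, a3=8.694, a4=0.875, a0=32.375; τ=−ln(0.1737)/32.375=0.054 → t=0.100; u2·a0=0.2893·32.375=9.366; a1=3.528 < 9.366 ≤ a1+a2=22.806 → R2 fires; Q=5 M=7 E=10
Draw 5: a1=2.940, a2=17.850, a3=8.050, a4=0.875, a0=29.715; τ=−ln(0.7354)/29.715=0.010 → t=0.110; u2·a0=0.3917·29.715=11.639; a1=2.940 < 11.639 ≤ a1+a2=20.790 → R2 fires; Q=4 M=7 E=11
Draw 6: a1=2.352, a2=15.708, a3=7.084, a4=0.875, a0=26.019; τ=−ln(0.3555)/26.019=0.040 → t=0.150; u2·a0=0.8348·26.019=21.721; a1+a2=18.060 < 21.721 ≤ a1+…+a3=25.144 → R3 fires; Q=3 M=9 E=10
Draw 7: a1=2.268, a2=10.710, a3=4.830, a4=1.125, a0=18.933; τ=−ln(0.0890)/18.933=0.128 → t=0.278; u2·a0=0.4914·18.933=9.304; a1=2.268 < 9.304 ≤ a1+a2=12.978 → R2 fires; Q=2 M=9 E=11
Draw 8: a1=1.512, a2=7.854, a3=3.542, a4=1.125, a0=14.033; τ=−ln(0.3545)/14.033=0.074 → t=0.352; u2·a0=0.4773·14.033=6.698; a1=1.512 < 6.698 ≤ a1+a2=9.366 → R2 fires; Q=1 M=9 E=12
Draw 9: a1=0.756, a2=4.284, a3=1.932, a4=1.125, a0=8.097; τ=−ln(0.2486)/8.097=0.172 → t=0.524 > T=0.42: stop.
Read off Q at T=0.42: 1

Q at T = 1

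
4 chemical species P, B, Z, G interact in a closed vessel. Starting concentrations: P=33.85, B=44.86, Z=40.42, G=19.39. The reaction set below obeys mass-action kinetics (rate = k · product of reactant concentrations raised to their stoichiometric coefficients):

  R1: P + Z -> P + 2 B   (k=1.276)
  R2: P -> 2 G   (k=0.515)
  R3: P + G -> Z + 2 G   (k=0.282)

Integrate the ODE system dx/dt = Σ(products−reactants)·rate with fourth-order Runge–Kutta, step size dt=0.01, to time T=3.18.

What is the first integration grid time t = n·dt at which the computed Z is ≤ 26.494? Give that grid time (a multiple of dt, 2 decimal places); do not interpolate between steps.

Threshold first reached at t = 0.02

RK4 with dt=0.01: 318 steps to T=3.18. Trajectory (selected grid times):
t=0.00: P=33.85 B=44.86 Z=40.42 G=19.39
t=0.01: P=31.78 B=73.20 Z=28.15 G=21.62
t=0.02: P=29.65 B=92.12 Z=20.66 G=23.91
t=0.35: P=0.33 B=168.77 Z=10.30 G=54.61
t=0.71: P=0.00 B=169.31 Z=10.34 G=54.94
t=1.06: P=0.00 B=169.31 Z=10.34 G=54.94
t=1.41: P=0.00 B=169.31 Z=10.34 G=54.94
t=1.77: P=0.00 B=169.31 Z=10.34 G=54.94
t=2.12: P=0.00 B=169.31 Z=10.34 G=54.94
t=2.47: P=0.00 B=169.31 Z=10.34 G=54.94
t=2.83: P=0.00 B=169.31 Z=10.34 G=54.94
t=3.18: P=0.00 B=169.31 Z=10.34 G=54.94
Z(0.01)=28.148 > 26.494 but Z(0.02)=20.657 ≤ 26.494, so the first grid time is t=0.02.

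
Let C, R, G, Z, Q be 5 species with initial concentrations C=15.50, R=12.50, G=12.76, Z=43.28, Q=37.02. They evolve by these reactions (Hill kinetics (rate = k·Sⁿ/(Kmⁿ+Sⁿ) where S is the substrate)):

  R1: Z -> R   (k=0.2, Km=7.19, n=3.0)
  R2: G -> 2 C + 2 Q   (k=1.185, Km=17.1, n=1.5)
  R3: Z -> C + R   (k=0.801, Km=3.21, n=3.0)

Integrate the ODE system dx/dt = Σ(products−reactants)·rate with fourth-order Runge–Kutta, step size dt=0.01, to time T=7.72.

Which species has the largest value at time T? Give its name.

Dominant species at T: Q

RK4 with dt=0.01: 772 steps to T=7.72. Trajectory (selected grid times):
t=0.00: C=15.50 R=12.50 G=12.76 Z=43.28 Q=37.02
t=0.86: C=16.98 R=13.36 G=12.37 Z=42.42 Q=37.81
t=1.72: C=18.43 R=14.22 G=11.98 Z=41.56 Q=38.57
t=2.57: C=19.84 R=15.07 G=11.62 Z=40.71 Q=39.31
t=3.43: C=21.25 R=15.93 G=11.26 Z=39.85 Q=40.03
t=4.29: C=22.64 R=16.79 G=10.91 Z=38.99 Q=40.73
t=5.15: C=24.01 R=17.65 G=10.57 Z=38.13 Q=41.40
t=6.00: C=25.33 R=18.50 G=10.24 Z=37.28 Q=42.05
t=6.86: C=26.66 R=19.36 G=9.93 Z=36.42 Q=42.69
t=7.72: C=27.96 R=20.21 G=9.62 Z=35.57 Q=43.30
At T=7.72: C=27.96 R=20.21 G=9.62 Z=35.57 Q=43.30; the largest is Q.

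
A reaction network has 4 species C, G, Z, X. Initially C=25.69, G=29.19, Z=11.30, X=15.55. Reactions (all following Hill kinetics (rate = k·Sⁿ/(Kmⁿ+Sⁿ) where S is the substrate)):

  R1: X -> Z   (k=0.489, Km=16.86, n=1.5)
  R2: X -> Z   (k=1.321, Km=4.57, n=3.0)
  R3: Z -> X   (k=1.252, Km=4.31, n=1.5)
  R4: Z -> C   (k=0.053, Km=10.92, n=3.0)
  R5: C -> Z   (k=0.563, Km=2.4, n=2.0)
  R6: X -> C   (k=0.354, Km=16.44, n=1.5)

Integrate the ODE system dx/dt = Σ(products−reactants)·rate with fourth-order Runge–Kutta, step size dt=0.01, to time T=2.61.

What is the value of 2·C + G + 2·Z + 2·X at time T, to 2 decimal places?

Check how each reaction changes W = 2·C + G + 2·Z + 2·X (weight of products minus weight of reactants):
R1: X -> Z: (2·1) − (2·1) = 2 − 2 = 0
R2: X -> Z: (2·1) − (2·1) = 2 − 2 = 0
R3: Z -> X: (2·1) − (2·1) = 2 − 2 = 0
R4: Z -> C: (2·1) − (2·1) = 2 − 2 = 0
R5: C -> Z: (2·1) − (2·1) = 2 − 2 = 0
R6: X -> C: (2·1) − (2·1) = 2 − 2 = 0
Every reaction leaves W unchanged, so W is conserved and no simulation is needed: W(T) = W(0) = 2·25.69 + 29.19 + 2·11.30 + 2·15.55 = 134.27

Value at T = 134.27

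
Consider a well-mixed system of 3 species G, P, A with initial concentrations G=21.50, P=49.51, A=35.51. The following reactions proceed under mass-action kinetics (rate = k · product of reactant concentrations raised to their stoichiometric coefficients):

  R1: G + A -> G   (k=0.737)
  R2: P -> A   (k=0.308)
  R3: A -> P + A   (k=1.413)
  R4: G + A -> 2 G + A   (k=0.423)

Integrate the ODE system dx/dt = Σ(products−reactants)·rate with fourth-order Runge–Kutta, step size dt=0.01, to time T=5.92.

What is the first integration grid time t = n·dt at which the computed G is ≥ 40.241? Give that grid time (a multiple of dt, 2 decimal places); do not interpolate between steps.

Threshold first reached at t = 0.10

RK4 with dt=0.01: 592 steps to T=5.92. Trajectory (selected grid times):
t=0.00: G=21.50 P=49.51 A=35.51
t=0.09: G=40.08 P=50.20 A=4.53
t=0.10: G=40.76 P=50.10 A=3.49
t=0.66: G=47.13 P=42.60 A=0.38
t=1.32: G=51.70 P=35.04 A=0.29
t=1.97: G=55.40 P=28.89 A=0.22
t=2.63: G=58.49 P=23.74 A=0.17
t=3.29: G=61.03 P=19.50 A=0.13
t=3.95: G=63.11 P=16.01 A=0.11
t=4.60: G=64.79 P=13.19 A=0.09
t=5.26: G=66.20 P=10.83 A=0.07
t=5.92: G=67.35 P=8.89 A=0.06
G(0.09)=40.081 < 40.241 but G(0.10)=40.763 ≥ 40.241, so the first grid time is t=0.10.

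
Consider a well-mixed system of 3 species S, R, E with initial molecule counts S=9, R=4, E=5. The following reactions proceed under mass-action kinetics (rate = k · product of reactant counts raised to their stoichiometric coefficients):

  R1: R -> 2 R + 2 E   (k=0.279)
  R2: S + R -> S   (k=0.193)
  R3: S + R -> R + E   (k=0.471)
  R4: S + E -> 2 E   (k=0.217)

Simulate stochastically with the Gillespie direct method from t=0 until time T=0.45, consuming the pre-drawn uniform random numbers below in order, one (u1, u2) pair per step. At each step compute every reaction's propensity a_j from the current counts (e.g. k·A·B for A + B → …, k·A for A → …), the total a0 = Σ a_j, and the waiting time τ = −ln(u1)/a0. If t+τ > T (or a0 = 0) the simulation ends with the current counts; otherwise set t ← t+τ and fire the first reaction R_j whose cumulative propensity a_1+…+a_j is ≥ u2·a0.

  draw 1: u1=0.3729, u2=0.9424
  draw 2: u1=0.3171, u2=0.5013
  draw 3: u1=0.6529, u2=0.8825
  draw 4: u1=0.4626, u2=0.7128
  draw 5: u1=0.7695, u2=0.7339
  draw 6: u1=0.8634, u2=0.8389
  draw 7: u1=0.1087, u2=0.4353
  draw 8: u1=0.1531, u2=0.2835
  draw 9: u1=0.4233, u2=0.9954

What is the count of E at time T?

E at T = 13

t=0.000: S=9 R=4 E=5
Draw 1: a1=1.116, a2=6.948, a3=16.956, a4=9.765, a0=34.785; τ=−ln(0.3729)/34.785=0.028 → t=0.028; u2·a0=0.9424·34.785=32.781; a1+…+a3=25.020 < 32.781 ≤ a1+…+a4=34.785 → R4 fires; S=8 R=4 E=6
Draw 2: a1=1.116, a2=6.176, a3=15.072, a4=10.416, a0=32.780; τ=−ln(0.3171)/32.780=0.035 → t=0.063; u2·a0=0.5013·32.780=16.433; a1+a2=7.292 < 16.433 ≤ a1+…+a3=22.364 → R3 fires; S=7 R=4 E=7
Draw 3: a1=1.116, a2=5.404, a3=13.188, a4=10.633, a0=30.341; τ=−ln(0.6529)/30.341=0.014 → t=0.077; u2·a0=0.8825·30.341=26.776; a1+…+a3=19.708 < 26.776 ≤ a1+…+a4=30.341 → R4 fires; S=6 R=4 E=8
Draw 4: a1=1.116, a2=4.632, a3=11.304, a4=10.416, a0=27.468; τ=−ln(0.4626)/27.468=0.028 → t=0.106; u2·a0=0.7128·27.468=19.579; a1+…+a3=17.052 < 19.579 ≤ a1+…+a4=27.468 → R4 fires; S=5 R=4 E=9
Draw 5: a1=1.116, a2=3.860, a3=9.420, a4=9.765, a0=24.161; τ=−ln(0.7695)/24.161=0.011 → t=0.116; u2·a0=0.7339·24.161=17.732; a1+…+a3=14.396 < 17.732 ≤ a1+…+a4=24.161 → R4 fires; S=4 R=4 E=10
Draw 6: a1=1.116, a2=3.088, a3=7.536, a4=8.680, a0=20.420; τ=−ln(0.8634)/20.420=0.007 → t=0.124; u2·a0=0.8389·20.420=17.130; a1+…+a3=11.740 < 17.130 ≤ a1+…+a4=20.420 → R4 fires; S=3 R=4 E=11
Draw 7: a1=1.116, a2=2.316, a3=5.652, a4=7.161, a0=16.245; τ=−ln(0.1087)/16.245=0.137 → t=0.260; u2·a0=0.4353·16.245=7.071; a1+a2=3.432 < 7.071 ≤ a1+…+a3=9.084 → R3 fires; S=2 R=4 E=12
Draw 8: a1=1.116, a2=1.544, a3=3.768, a4=5.208, a0=11.636; τ=−ln(0.1531)/11.636=0.161 → t=0.421; u2·a0=0.2835·11.636=3.299; a1+a2=2.660 < 3.299 ≤ a1+…+a3=6.428 → R3 fires; S=1 R=4 E=13
Draw 9: a1=1.116, a2=0.772, a3=1.884, a4=2.821, a0=6.593; τ=−ln(0.4233)/6.593=0.130 → t=0.552 > T=0.45: stop.
Read off E at T=0.45: 13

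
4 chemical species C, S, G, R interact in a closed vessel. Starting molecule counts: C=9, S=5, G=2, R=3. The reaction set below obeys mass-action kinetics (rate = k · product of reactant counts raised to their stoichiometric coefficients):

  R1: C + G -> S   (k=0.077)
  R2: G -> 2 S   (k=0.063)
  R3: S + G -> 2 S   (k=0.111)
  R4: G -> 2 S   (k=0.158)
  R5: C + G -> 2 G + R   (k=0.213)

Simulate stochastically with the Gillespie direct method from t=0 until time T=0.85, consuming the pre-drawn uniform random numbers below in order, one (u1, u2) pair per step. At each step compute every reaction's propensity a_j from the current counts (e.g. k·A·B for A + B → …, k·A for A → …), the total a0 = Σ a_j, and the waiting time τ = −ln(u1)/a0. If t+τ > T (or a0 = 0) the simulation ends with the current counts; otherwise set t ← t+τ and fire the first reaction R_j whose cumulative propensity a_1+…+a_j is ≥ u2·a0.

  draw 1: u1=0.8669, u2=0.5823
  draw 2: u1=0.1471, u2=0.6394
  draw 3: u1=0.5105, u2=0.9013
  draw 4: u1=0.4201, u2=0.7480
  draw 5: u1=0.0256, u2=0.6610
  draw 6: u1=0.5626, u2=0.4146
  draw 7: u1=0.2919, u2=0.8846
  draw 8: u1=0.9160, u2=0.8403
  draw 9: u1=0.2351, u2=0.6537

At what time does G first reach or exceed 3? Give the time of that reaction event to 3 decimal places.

t=0.000: C=9 S=5 G=2 R=3
Draw 1: a1=1.386, a2=0.126, a3=1.110, a4=0.316, a5=3.834, a0=6.772; τ=−ln(0.8669)/6.772=0.021 → t=0.021; u2·a0=0.5823·6.772=3.943; a1+…+a4=2.938 < 3.943 ≤ a1+…+a5=6.772 → R5 fires; C=8 S=5 G=3 R=4
Draw 2: a1=1.848, a2=0.189, a3=1.665, a4=0.474, a5=5.112, a0=9.288; τ=−ln(0.1471)/9.288=0.206 → t=0.227; u2·a0=0.6394·9.288=5.939; a1+…+a4=4.176 < 5.939 ≤ a1+…+a5=9.288 → R5 fires; C=7 S=5 G=4 R=5
Draw 3: a1=2.156, a2=0.252, a3=2.220, a4=0.632, a5=5.964, a0=11.224; τ=−ln(0.5105)/11.224=0.060 → t=0.287; u2·a0=0.9013·11.224=10.116; a1+…+a4=5.260 < 10.116 ≤ a1+…+a5=11.224 → R5 fires; C=6 S=5 G=5 R=6
Draw 4: a1=2.310, a2=0.315, a3=2.775, a4=0.790, a5=6.390, a0=12.580; τ=−ln(0.4201)/12.580=0.069 → t=0.356; u2·a0=0.7480·12.580=9.410; a1+…+a4=6.190 < 9.410 ≤ a1+…+a5=12.580 → R5 fires; C=5 S=5 G=6 R=7
Draw 5: a1=2.310, a2=0.378, a3=3.330, a4=0.948, a5=6.390, a0=13.356; τ=−ln(0.0256)/13.356=0.274 → t=0.631; u2·a0=0.6610·13.356=8.828; a1+…+a4=6.966 < 8.828 ≤ a1+…+a5=13.356 → R5 fires; C=4 S=5 G=7 R=8
Draw 6: a1=2.156, a2=0.441, a3=3.885, a4=1.106, a5=5.964, a0=13.552; τ=−ln(0.5626)/13.552=0.042 → t=0.673; u2·a0=0.4146·13.552=5.619; a1+a2=2.597 < 5.619 ≤ a1+…+a3=6.482 → R3 fires; C=4 S=6 G=6 R=8
Draw 7: a1=1.848, a2=0.378, a3=3.996, a4=0.948, a5=5.112, a0=12.282; τ=−ln(0.2919)/12.282=0.100 → t=0.773; u2·a0=0.8846·12.282=10.865; a1+…+a4=7.170 < 10.865 ≤ a1+…+a5=12.282 → R5 fires; C=3 S=6 G=7 R=9
Draw 8: a1=1.617, a2=0.441, a3=4.662, a4=1.106, a5=4.473, a0=12.299; τ=−ln(0.9160)/12.299=0.007 → t=0.781; u2·a0=0.8403·12.299=10.335; a1+…+a4=7.826 < 10.335 ≤ a1+…+a5=12.299 → R5 fires; C=2 S=6 G=8 R=10
Draw 9: a1=1.232, a2=0.504, a3=5.328, a4=1.264, a5=3.408, a0=11.736; τ=−ln(0.2351)/11.736=0.123 → t=0.904 > T=0.85: stop.
G first becomes ≥ 3 when it reaches 3 at the event at t=0.021.

Threshold first reached at t = 0.021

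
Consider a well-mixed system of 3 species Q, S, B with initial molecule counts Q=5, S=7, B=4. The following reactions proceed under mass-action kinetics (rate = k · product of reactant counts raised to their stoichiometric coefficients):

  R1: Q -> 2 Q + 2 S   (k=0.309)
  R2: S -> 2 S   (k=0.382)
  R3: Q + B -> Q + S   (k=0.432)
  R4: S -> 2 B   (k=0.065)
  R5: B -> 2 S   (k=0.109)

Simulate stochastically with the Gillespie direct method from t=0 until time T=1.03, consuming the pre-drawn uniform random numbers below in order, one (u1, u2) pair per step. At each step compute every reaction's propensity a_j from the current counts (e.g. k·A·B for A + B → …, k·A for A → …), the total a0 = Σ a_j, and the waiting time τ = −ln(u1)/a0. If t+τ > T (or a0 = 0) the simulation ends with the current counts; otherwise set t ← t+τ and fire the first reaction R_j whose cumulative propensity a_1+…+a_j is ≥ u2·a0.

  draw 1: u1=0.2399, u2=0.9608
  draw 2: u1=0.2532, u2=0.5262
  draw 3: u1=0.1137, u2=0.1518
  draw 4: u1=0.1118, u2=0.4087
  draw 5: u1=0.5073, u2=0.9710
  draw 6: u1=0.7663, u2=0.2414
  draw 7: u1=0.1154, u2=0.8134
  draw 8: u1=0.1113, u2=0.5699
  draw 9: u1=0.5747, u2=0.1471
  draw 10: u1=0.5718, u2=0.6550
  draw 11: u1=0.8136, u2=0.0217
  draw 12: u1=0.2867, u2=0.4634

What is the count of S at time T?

S at T = 19

t=0.000: Q=5 S=7 B=4
Draw 1: a1=1.545, a2=2.674, a3=8.640, a4=0.455, a5=0.436, a0=13.750; τ=−ln(0.2399)/13.750=0.104 → t=0.104; u2·a0=0.9608·13.750=13.211; a1+…+a3=12.859 < 13.211 ≤ a1+…+a4=13.314 → R4 fires; Q=5 S=6 B=6
Draw 2: a1=1.545, a2=2.292, a3=12.960, a4=0.390, a5=0.654, a0=17.841; τ=−ln(0.2532)/17.841=0.077 → t=0.181; u2·a0=0.5262·17.841=9.388; a1+a2=3.837 < 9.388 ≤ a1+…+a3=16.797 → R3 fires; Q=5 S=7 B=5
Draw 3: a1=1.545, a2=2.674, a3=10.800, a4=0.455, a5=0.545, a0=16.019; τ=−ln(0.1137)/16.019=0.136 → t=0.317; u2·a0=0.1518·16.019=2.432; a1=1.545 < 2.432 ≤ a1+a2=4.219 → R2 fires; Q=5 S=8 B=5
Draw 4: a1=1.545, a2=3.056, a3=10.800, a4=0.520, a5=0.545, a0=16.466; τ=−ln(0.1118)/16.466=0.133 → t=0.450; u2·a0=0.4087·16.466=6.730; a1+a2=4.601 < 6.730 ≤ a1+…+a3=15.401 → R3 fires; Q=5 S=9 B=4
Draw 5: a1=1.545, a2=3.438, a3=8.640, a4=0.585, a5=0.436, a0=14.644; τ=−ln(0.5073)/14.644=0.046 → t=0.496; u2·a0=0.9710·14.644=14.219; a1+…+a4=14.208 < 14.219 ≤ a1+…+a5=14.644 → R5 fires; Q=5 S=11 B=3
Draw 6: a1=1.545, a2=4.202, a3=6.480, a4=0.715, a5=0.327, a0=13.269; τ=−ln(0.7663)/13.269=0.020 → t=0.516; u2·a0=0.2414·13.269=3.203; a1=1.545 < 3.203 ≤ a1+a2=5.747 → R2 fires; Q=5 S=12 B=3
Draw 7: a1=1.545, a2=4.584, a3=6.480, a4=0.780, a5=0.327, a0=13.716; τ=−ln(0.1154)/13.716=0.157 → t=0.673; u2·a0=0.8134·13.716=11.157; a1+a2=6.129 < 11.157 ≤ a1+…+a3=12.609 → R3 fires; Q=5 S=13 B=2
Draw 8: a1=1.545, a2=4.966, a3=4.320, a4=0.845, a5=0.218, a0=11.894; τ=−ln(0.1113)/11.894=0.185 → t=0.858; u2·a0=0.5699·11.894=6.778; a1+a2=6.511 < 6.778 ≤ a1+…+a3=10.831 → R3 fires; Q=5 S=14 B=1
Draw 9: a1=1.545, a2=5.348, a3=2.160, a4=0.910, a5=0.109, a0=10.072; τ=−ln(0.5747)/10.072=0.055 → t=0.913; u2·a0=0.1471·10.072=1.482 ≤ a1=1.545 → R1 fires; Q=6 S=16 B=1
Draw 10: a1=1.854, a2=6.112, a3=2.592, a4=1.040, a5=0.109, a0=11.707; τ=−ln(0.5718)/11.707=0.048 → t=0.961; u2·a0=0.6550·11.707=7.668; a1=1.854 < 7.668 ≤ a1+a2=7.966 → R2 fires; Q=6 S=17 B=1
Draw 11: a1=1.854, a2=6.494, a3=2.592, a4=1.105, a5=0.109, a0=12.154; τ=−ln(0.8136)/12.154=0.017 → t=0.978; u2·a0=0.0217·12.154=0.264 ≤ a1=1.854 → R1 fires; Q=7 S=19 B=1
Draw 12: a1=2.163, a2=7.258, a3=3.024, a4=1.235, a5=0.109, a0=13.789; τ=−ln(0.2867)/13.789=0.091 → t=1.068 > T=1.03: stop.
Read off S at T=1.03: 19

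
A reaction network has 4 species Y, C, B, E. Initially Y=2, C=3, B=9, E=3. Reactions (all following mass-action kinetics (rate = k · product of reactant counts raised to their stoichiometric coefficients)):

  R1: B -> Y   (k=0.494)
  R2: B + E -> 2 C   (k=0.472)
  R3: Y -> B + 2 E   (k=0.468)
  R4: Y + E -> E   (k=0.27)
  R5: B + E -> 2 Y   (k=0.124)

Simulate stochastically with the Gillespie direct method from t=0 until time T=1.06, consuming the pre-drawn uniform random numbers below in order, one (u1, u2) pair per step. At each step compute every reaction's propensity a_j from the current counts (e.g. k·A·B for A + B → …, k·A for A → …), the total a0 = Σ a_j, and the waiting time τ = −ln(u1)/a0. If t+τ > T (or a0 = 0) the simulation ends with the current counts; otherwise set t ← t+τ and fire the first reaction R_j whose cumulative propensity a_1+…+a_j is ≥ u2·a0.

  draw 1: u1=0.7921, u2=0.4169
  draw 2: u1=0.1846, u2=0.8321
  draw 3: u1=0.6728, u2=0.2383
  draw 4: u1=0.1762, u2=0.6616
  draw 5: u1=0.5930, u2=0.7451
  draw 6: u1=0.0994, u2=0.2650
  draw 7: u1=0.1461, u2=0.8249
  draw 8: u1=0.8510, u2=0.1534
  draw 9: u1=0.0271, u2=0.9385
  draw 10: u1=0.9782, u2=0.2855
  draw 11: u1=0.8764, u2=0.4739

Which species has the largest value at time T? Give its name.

Dominant species at T: C

t=0.000: Y=2 C=3 B=9 E=3
Draw 1: a1=4.446, a2=12.744, a3=0.936, a4=1.620, a5=3.348, a0=23.094; τ=−ln(0.7921)/23.094=0.010 → t=0.010; u2·a0=0.4169·23.094=9.628; a1=4.446 < 9.628 ≤ a1+a2=17.190 → R2 fires; Y=2 C=5 B=8 E=2
Draw 2: a1=3.952, a2=7.552, a3=0.936, a4=1.080, a5=1.984, a0=15.504; τ=−ln(0.1846)/15.504=0.109 → t=0.119; u2·a0=0.8321·15.504=12.901; a1+…+a3=12.440 < 12.901 ≤ a1+…+a4=13.520 → R4 fires; Y=1 C=5 B=8 E=2
Draw 3: a1=3.952, a2=7.552, a3=0.468, a4=0.540, a5=1.984, a0=14.496; τ=−ln(0.6728)/14.496=0.027 → t=0.146; u2·a0=0.2383·14.496=3.454 ≤ a1=3.952 → R1 fires; Y=2 C=5 B=7 E=2
Draw 4: a1=3.458, a2=6.608, a3=0.936, a4=1.080, a5=1.736, a0=13.818; τ=−ln(0.1762)/13.818=0.126 → t=0.272; u2·a0=0.6616·13.818=9.142; a1=3.458 < 9.142 ≤ a1+a2=10.066 → R2 fires; Y=2 C=7 B=6 E=1
Draw 5: a1=2.964, a2=2.832, a3=0.936, a4=0.540, a5=0.744, a0=8.016; τ=−ln(0.5930)/8.016=0.065 → t=0.337; u2·a0=0.7451·8.016=5.973; a1+a2=5.796 < 5.973 ≤ a1+…+a3=6.732 → R3 fires; Y=1 C=7 B=7 E=3
Draw 6: a1=3.458, a2=9.912, a3=0.468, a4=0.810, a5=2.604, a0=17.252; τ=−ln(0.0994)/17.252=0.134 → t=0.471; u2·a0=0.2650·17.252=4.572; a1=3.458 < 4.572 ≤ a1+a2=13.370 → R2 fires; Y=1 C=9 B=6 E=2
Draw 7: a1=2.964, a2=5.664, a3=0.468, a4=0.540, a5=1.488, a0=11.124; τ=−ln(0.1461)/11.124=0.173 → t=0.644; u2·a0=0.8249·11.124=9.176; a1+…+a3=9.096 < 9.176 ≤ a1+…+a4=9.636 → R4 fires; Y=0 C=9 B=6 E=2
Draw 8: a1=2.964, a2=5.664, a3=0.000, a4=0.000, a5=1.488, a0=10.116; τ=−ln(0.8510)/10.116=0.016 → t=0.660; u2·a0=0.1534·10.116=1.552 ≤ a1=2.964 → R1 fires; Y=1 C=9 B=5 E=2
Draw 9: a1=2.470, a2=4.720, a3=0.468, a4=0.540, a5=1.240, a0=9.438; τ=−ln(0.0271)/9.438=0.382 → t=1.042; u2·a0=0.9385·9.438=8.858; a1+…+a4=8.198 < 8.858 ≤ a1+…+a5=9.438 → R5 fires; Y=3 C=9 B=4 E=1
Draw 10: a1=1.976, a2=1.888, a3=1.404, a4=0.810, a5=0.496, a0=6.574; τ=−ln(0.9782)/6.574=0.003 → t=1.046; u2·a0=0.2855·6.574=1.877 ≤ a1=1.976 → R1 fires; Y=4 C=9 B=3 E=1
Draw 11: a1=1.482, a2=1.416, a3=1.872, a4=1.080, a5=0.372, a0=6.222; τ=−ln(0.8764)/6.222=0.021 → t=1.067 > T=1.06: stop.
At T=1.06: Y=4 C=9 B=3 E=1; the largest is C.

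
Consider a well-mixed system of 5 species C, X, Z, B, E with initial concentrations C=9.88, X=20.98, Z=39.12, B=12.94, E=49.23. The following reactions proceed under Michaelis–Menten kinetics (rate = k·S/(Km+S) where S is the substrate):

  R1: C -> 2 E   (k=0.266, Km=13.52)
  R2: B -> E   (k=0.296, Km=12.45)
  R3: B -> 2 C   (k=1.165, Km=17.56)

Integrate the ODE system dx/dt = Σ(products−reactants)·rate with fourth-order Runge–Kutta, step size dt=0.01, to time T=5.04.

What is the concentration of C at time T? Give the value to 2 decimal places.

RK4 with dt=0.01: 504 steps to T=5.04. Trajectory (selected grid times):
t=0.00: C=9.88 X=20.98 Z=39.12 B=12.94 E=49.23
t=0.56: C=10.37 X=20.98 Z=39.12 B=12.58 E=49.44
t=1.12: C=10.84 X=20.98 Z=39.12 B=12.23 E=49.66
t=1.68: C=11.30 X=20.98 Z=39.12 B=11.88 E=49.87
t=2.24: C=11.76 X=20.98 Z=39.12 B=11.54 E=50.09
t=2.80: C=12.20 X=20.98 Z=39.12 B=11.20 E=50.31
t=3.36: C=12.63 X=20.98 Z=39.12 B=10.88 E=50.53
t=3.92: C=13.05 X=20.98 Z=39.12 B=10.55 E=50.75
t=4.48: C=13.47 X=20.98 Z=39.12 B=10.23 E=50.97
t=5.04: C=13.87 X=20.98 Z=39.12 B=9.92 E=51.20
Read off C at T=5.04: 13.87

C at T = 13.87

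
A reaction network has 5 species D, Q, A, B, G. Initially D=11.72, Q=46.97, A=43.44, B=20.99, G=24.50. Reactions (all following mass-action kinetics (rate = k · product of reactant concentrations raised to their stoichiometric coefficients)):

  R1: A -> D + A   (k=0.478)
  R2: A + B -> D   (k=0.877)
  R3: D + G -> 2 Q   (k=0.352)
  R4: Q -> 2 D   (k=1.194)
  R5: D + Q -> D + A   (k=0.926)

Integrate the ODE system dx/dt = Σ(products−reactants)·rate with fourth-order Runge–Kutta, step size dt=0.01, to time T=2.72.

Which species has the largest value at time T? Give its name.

Dominant species at T: D

RK4 with dt=0.01: 272 steps to T=2.72. Trajectory (selected grid times):
t=0.00: D=11.72 Q=46.97 A=43.44 B=20.99 G=24.50
t=0.30: D=31.06 Q=1.58 A=109.59 B=0.00 G=1.38
t=0.60: D=46.16 Q=0.03 A=113.69 B=0.00 G=0.02
t=0.91: D=63.00 Q=0.00 A=113.77 B=0.00 G=0.00
t=1.21: D=79.31 Q=0.00 A=113.77 B=0.00 G=0.00
t=1.51: D=95.63 Q=0.00 A=113.77 B=0.00 G=0.00
t=1.81: D=111.94 Q=0.00 A=113.77 B=0.00 G=0.00
t=2.12: D=128.80 Q=0.00 A=113.77 B=0.00 G=0.00
t=2.42: D=145.12 Q=0.00 A=113.77 B=0.00 G=0.00
t=2.72: D=161.43 Q=0.00 A=113.77 B=0.00 G=0.00
At T=2.72: D=161.43 Q=0.00 A=113.77 B=0.00 G=0.00; the largest is D.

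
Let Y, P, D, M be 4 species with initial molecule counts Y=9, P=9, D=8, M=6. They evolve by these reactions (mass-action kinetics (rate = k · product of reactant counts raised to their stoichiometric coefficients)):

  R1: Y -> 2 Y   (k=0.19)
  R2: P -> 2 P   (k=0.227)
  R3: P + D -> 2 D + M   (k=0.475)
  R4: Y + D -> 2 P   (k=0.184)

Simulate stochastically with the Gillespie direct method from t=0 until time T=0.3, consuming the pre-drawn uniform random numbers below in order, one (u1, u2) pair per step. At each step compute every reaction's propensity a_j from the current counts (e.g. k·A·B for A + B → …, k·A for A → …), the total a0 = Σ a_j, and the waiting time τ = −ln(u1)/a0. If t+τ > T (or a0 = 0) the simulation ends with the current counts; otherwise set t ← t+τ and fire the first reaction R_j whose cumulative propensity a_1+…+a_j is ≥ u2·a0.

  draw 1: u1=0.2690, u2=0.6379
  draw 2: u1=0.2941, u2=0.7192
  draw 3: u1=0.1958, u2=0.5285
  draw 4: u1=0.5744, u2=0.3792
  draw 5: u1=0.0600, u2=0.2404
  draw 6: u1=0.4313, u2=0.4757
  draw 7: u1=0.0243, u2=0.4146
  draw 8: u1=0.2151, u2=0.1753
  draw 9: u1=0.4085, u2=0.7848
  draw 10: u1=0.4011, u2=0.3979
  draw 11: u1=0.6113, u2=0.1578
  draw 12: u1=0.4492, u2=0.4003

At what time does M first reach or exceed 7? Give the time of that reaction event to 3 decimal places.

Threshold first reached at t = 0.026

t=0.000: Y=9 P=9 D=8 M=6
Draw 1: a1=1.710, a2=2.043, a3=34.200, a4=13.248, a0=51.201; τ=−ln(0.2690)/51.201=0.026 → t=0.026; u2·a0=0.6379·51.201=32.661; a1+a2=3.753 < 32.661 ≤ a1+…+a3=37.953 → R3 fires; Y=9 P=8 D=9 M=7
Draw 2: a1=1.710, a2=1.816, a3=34.200, a4=14.904, a0=52.630; τ=−ln(0.2941)/52.630=0.023 → t=0.049; u2·a0=0.7192·52.630=37.851; a1+…+a3=37.726 < 37.851 ≤ a1+…+a4=52.630 → R4 fires; Y=8 P=10 D=8 M=7
Draw 3: a1=1.520, a2=2.270, a3=38.000, a4=11.776, a0=53.566; τ=−ln(0.1958)/53.566=0.030 → t=0.079; u2·a0=0.5285·53.566=28.310; a1+a2=3.790 < 28.310 ≤ a1+…+a3=41.790 → R3 fires; Y=8 P=9 D=9 M=8
Draw 4: a1=1.520, a2=2.043, a3=38.475, a4=13.248, a0=55.286; τ=−ln(0.5744)/55.286=0.010 → t=0.089; u2·a0=0.3792·55.286=20.964; a1+a2=3.563 < 20.964 ≤ a1+…+a3=42.038 → R3 fires; Y=8 P=8 D=10 M=9
Draw 5: a1=1.520, a2=1.816, a3=38.000, a4=14.720, a0=56.056; τ=−ln(0.0600)/56.056=0.050 → t=0.140; u2·a0=0.2404·56.056=13.476; a1+a2=3.336 < 13.476 ≤ a1+…+a3=41.336 → R3 fires; Y=8 P=7 D=11 M=10
Draw 6: a1=1.520, a2=1.589, a3=36.575, a4=16.192, a0=55.876; τ=−ln(0.4313)/55.876=0.015 → t=0.155; u2·a0=0.4757·55.876=26.580; a1+a2=3.109 < 26.580 ≤ a1+…+a3=39.684 → R3 fires; Y=8 P=6 D=12 M=11
Draw 7: a1=1.520, a2=1.362, a3=34.200, a4=17.664, a0=54.746; τ=−ln(0.0243)/54.746=0.068 → t=0.223; u2·a0=0.4146·54.746=22.698; a1+a2=2.882 < 22.698 ≤ a1+…+a3=37.082 → R3 fires; Y=8 P=5 D=13 M=12
Draw 8: a1=1.520, a2=1.135, a3=30.875, a4=19.136, a0=52.666; τ=−ln(0.2151)/52.666=0.029 → t=0.252; u2·a0=0.1753·52.666=9.232; a1+a2=2.655 < 9.232 ≤ a1+…+a3=33.530 → R3 fires; Y=8 P=4 D=14 M=13
Draw 9: a1=1.520, a2=0.908, a3=26.600, a4=20.608, a0=49.636; τ=−ln(0.4085)/49.636=0.018 → t=0.270; u2·a0=0.7848·49.636=38.954; a1+…+a3=29.028 < 38.954 ≤ a1+…+a4=49.636 → R4 fires; Y=7 P=6 D=13 M=13
Draw 10: a1=1.330, a2=1.362, a3=37.050, a4=16.744, a0=56.486; τ=−ln(0.4011)/56.486=0.016 → t=0.286; u2·a0=0.3979·56.486=22.476; a1+a2=2.692 < 22.476 ≤ a1+…+a3=39.742 → R3 fires; Y=7 P=5 D=14 M=14
Draw 11: a1=1.330, a2=1.135, a3=33.250, a4=18.032, a0=53.747; τ=−ln(0.6113)/53.747=0.009 → t=0.295; u2·a0=0.1578·53.747=8.481; a1+a2=2.465 < 8.481 ≤ a1+…+a3=35.715 → R3 fires; Y=7 P=4 D=15 M=15
Draw 12: a1=1.330, a2=0.908, a3=28.500, a4=19.320, a0=50.058; τ=−ln(0.4492)/50.058=0.016 → t=0.311 > T=0.3: stop.
M first becomes ≥ 7 when it reaches 7 at the event at t=0.026.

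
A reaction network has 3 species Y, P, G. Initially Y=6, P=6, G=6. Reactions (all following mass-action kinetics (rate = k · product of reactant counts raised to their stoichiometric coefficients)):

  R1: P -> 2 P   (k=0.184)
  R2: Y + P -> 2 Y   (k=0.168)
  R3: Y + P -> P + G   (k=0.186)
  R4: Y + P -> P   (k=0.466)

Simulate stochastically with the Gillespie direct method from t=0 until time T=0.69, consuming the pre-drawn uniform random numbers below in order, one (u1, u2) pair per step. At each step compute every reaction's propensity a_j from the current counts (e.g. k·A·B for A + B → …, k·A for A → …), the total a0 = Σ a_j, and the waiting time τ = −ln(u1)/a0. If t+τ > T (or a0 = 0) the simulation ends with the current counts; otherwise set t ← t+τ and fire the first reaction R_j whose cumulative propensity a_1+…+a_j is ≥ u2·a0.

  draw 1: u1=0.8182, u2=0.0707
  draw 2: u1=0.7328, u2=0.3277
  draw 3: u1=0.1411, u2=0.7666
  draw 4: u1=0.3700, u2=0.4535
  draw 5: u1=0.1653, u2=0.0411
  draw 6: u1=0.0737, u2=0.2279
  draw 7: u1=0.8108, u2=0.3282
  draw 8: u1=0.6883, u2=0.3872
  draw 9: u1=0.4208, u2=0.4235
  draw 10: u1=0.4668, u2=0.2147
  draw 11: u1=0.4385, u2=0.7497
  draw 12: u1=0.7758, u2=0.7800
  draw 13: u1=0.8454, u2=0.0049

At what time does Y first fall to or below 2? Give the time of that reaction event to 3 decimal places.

Threshold first reached at t = 0.466

t=0.000: Y=6 P=6 G=6
Draw 1: a1=1.104, a2=6.048, a3=6.696, a4=16.776, a0=30.624; τ=−ln(0.8182)/30.624=0.007 → t=0.007; u2·a0=0.0707·30.624=2.165; a1=1.104 < 2.165 ≤ a1+a2=7.152 → R2 fires; Y=7 P=5 G=6
Draw 2: a1=0.920, a2=5.880, a3=6.510, a4=16.310, a0=29.620; τ=−ln(0.7328)/29.620=0.010 → t=0.017; u2·a0=0.3277·29.620=9.706; a1+a2=6.800 < 9.706 ≤ a1+…+a3=13.310 → R3 fires; Y=6 P=5 G=7
Draw 3: a1=0.920, a2=5.040, a3=5.580, a4=13.980, a0=25.520; τ=−ln(0.1411)/25.520=0.077 → t=0.094; u2·a0=0.7666·25.520=19.564; a1+…+a3=11.540 < 19.564 ≤ a1+…+a4=25.520 → R4 fires; Y=5 P=5 G=7
Draw 4: a1=0.920, a2=4.200, a3=4.650, a4=11.650, a0=21.420; τ=−ln(0.3700)/21.420=0.046 → t=0.140; u2·a0=0.4535·21.420=9.714; a1+a2=5.120 < 9.714 ≤ a1+…+a3=9.770 → R3 fires; Y=4 P=5 G=8
Draw 5: a1=0.920, a2=3.360, a3=3.720, a4=9.320, a0=17.320; τ=−ln(0.1653)/17.320=0.104 → t=0.244; u2·a0=0.0411·17.320=0.712 ≤ a1=0.920 → R1 fires; Y=4 P=6 G=8
Draw 6: a1=1.104, a2=4.032, a3=4.464, a4=11.184, a0=20.784; τ=−ln(0.0737)/20.784=0.125 → t=0.370; u2·a0=0.2279·20.784=4.737; a1=1.104 < 4.737 ≤ a1+a2=5.136 → R2 fires; Y=5 P=5 G=8
Draw 7: a1=0.920, a2=4.200, a3=4.650, a4=11.650, a0=21.420; τ=−ln(0.8108)/21.420=0.010 → t=0.379; u2·a0=0.3282·21.420=7.030; a1+a2=5.120 < 7.030 ≤ a1+…+a3=9.770 → R3 fires; Y=4 P=5 G=9
Draw 8: a1=0.920, a2=3.360, a3=3.720, a4=9.320, a0=17.320; τ=−ln(0.6883)/17.320=0.022 → t=0.401; u2·a0=0.3872·17.320=6.706; a1+a2=4.280 < 6.706 ≤ a1+…+a3=8.000 → R3 fires; Y=3 P=5 G=10
Draw 9: a1=0.920, a2=2.520, a3=2.790, a4=6.990, a0=13.220; τ=−ln(0.4208)/13.220=0.065 → t=0.466; u2·a0=0.4235·13.220=5.599; a1+a2=3.440 < 5.599 ≤ a1+…+a3=6.230 → R3 fires; Y=2 P=5 G=11
Draw 10: a1=0.920, a2=1.680, a3=1.860, a4=4.660, a0=9.120; τ=−ln(0.4668)/9.120=0.084 → t=0.550; u2·a0=0.2147·9.120=1.958; a1=0.920 < 1.958 ≤ a1+a2=2.600 → R2 fires; Y=3 P=4 G=11
Draw 11: a1=0.736, a2=2.016, a3=2.232, a4=5.592, a0=10.576; τ=−ln(0.4385)/10.576=0.078 → t=0.628; u2·a0=0.7497·10.576=7.929; a1+…+a3=4.984 < 7.929 ≤ a1+…+a4=10.576 → R4 fires; Y=2 P=4 G=11
Draw 12: a1=0.736, a2=1.344, a3=1.488, a4=3.728, a0=7.296; τ=−ln(0.7758)/7.296=0.035 → t=0.663; u2·a0=0.7800·7.296=5.691; a1+…+a3=3.568 < 5.691 ≤ a1+…+a4=7.296 → R4 fires; Y=1 P=4 G=11
Draw 13: a1=0.736, a2=0.672, a3=0.744, a4=1.864, a0=4.016; τ=−ln(0.8454)/4.016=0.042 → t=0.705 > T=0.69: stop.
Y first becomes ≤ 2 when it reaches 2 at the event at t=0.466.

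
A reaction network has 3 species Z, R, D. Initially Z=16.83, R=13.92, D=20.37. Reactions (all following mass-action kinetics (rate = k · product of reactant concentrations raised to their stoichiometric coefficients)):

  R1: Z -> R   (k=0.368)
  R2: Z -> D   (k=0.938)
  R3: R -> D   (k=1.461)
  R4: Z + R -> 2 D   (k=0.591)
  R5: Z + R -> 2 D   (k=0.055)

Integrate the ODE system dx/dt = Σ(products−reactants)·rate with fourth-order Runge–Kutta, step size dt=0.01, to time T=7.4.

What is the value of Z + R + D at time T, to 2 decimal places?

Value at T = 51.12

Check how each reaction changes W = Z + R + D (weight of products minus weight of reactants):
R1: Z -> R: (1·1) − (1·1) = 1 − 1 = 0
R2: Z -> D: (1·1) − (1·1) = 1 − 1 = 0
R3: R -> D: (1·1) − (1·1) = 1 − 1 = 0
R4: Z + R -> 2 D: (1·2) − (1·1 + 1·1) = 2 − 2 = 0
R5: Z + R -> 2 D: (1·2) − (1·1 + 1·1) = 2 − 2 = 0
Every reaction leaves W unchanged, so W is conserved and no simulation is needed: W(T) = W(0) = 16.83 + 13.92 + 20.37 = 51.12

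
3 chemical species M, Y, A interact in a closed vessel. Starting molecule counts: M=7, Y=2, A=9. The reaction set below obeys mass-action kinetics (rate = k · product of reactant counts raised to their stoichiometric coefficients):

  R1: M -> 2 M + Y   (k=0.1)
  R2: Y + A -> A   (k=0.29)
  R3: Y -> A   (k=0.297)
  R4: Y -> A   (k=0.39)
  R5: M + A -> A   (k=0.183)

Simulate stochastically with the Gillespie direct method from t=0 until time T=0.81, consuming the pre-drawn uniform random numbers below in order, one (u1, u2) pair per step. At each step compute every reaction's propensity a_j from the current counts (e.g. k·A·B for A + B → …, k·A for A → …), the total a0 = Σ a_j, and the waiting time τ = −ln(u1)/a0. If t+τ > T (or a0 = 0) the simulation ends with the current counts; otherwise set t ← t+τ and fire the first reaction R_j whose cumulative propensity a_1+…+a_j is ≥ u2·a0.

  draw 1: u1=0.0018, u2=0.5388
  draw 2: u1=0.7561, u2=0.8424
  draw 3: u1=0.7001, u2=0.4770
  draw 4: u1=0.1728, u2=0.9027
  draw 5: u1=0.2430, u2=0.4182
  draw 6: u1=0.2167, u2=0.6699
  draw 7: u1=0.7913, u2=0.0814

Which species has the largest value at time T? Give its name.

Dominant species at T: A

t=0.000: M=7 Y=2 A=9
Draw 1: a1=0.700, a2=5.220, a3=0.594, a4=0.780, a5=11.529, a0=18.823; τ=−ln(0.0018)/18.823=0.336 → t=0.336; u2·a0=0.5388·18.823=10.142; a1+…+a4=7.294 < 10.142 ≤ a1+…+a5=18.823 → R5 fires; M=6 Y=2 A=9
Draw 2: a1=0.600, a2=5.220, a3=0.594, a4=0.780, a5=9.882, a0=17.076; τ=−ln(0.7561)/17.076=0.016 → t=0.352; u2·a0=0.8424·17.076=14.385; a1+…+a4=7.194 < 14.385 ≤ a1+…+a5=17.076 → R5 fires; M=5 Y=2 A=9
Draw 3: a1=0.500, a2=5.220, a3=0.594, a4=0.780, a5=8.235, a0=15.329; τ=−ln(0.7001)/15.329=0.023 → t=0.375; u2·a0=0.4770·15.329=7.312; a1+…+a4=7.094 < 7.312 ≤ a1+…+a5=15.329 → R5 fires; M=4 Y=2 A=9
Draw 4: a1=0.400, a2=5.220, a3=0.594, a4=0.780, a5=6.588, a0=13.582; τ=−ln(0.1728)/13.582=0.129 → t=0.505; u2·a0=0.9027·13.582=12.260; a1+…+a4=6.994 < 12.260 ≤ a1+…+a5=13.582 → R5 fires; M=3 Y=2 A=9
Draw 5: a1=0.300, a2=5.220, a3=0.594, a4=0.780, a5=4.941, a0=11.835; τ=−ln(0.2430)/11.835=0.120 → t=0.624; u2·a0=0.4182·11.835=4.949; a1=0.300 < 4.949 ≤ a1+a2=5.520 → R2 fires; M=3 Y=1 A=9
Draw 6: a1=0.300, a2=2.610, a3=0.297, a4=0.390, a5=4.941, a0=8.538; τ=−ln(0.2167)/8.538=0.179 → t=0.803; u2·a0=0.6699·8.538=5.720; a1+…+a4=3.597 < 5.720 ≤ a1+…+a5=8.538 → R5 fires; M=2 Y=1 A=9
Draw 7: a1=0.200, a2=2.610, a3=0.297, a4=0.390, a5=3.294, a0=6.791; τ=−ln(0.7913)/6.791=0.034 → t=0.838 > T=0.81: stop.
At T=0.81: M=2 Y=1 A=9; the largest is A.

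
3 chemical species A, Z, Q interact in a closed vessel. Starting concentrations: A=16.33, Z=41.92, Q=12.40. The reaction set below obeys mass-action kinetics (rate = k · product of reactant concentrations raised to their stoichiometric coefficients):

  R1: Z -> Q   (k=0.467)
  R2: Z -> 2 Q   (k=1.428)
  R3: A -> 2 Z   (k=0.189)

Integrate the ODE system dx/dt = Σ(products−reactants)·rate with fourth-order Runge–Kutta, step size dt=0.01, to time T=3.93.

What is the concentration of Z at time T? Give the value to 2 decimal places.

Z at T = 1.74

RK4 with dt=0.01: 393 steps to T=3.93. Trajectory (selected grid times):
t=0.00: A=16.33 Z=41.92 Q=12.40
t=0.44: A=15.03 Z=19.97 Q=55.46
t=0.87: A=13.85 Z=10.44 Q=76.29
t=1.31: A=12.75 Z=6.02 Q=87.91
t=1.75: A=11.73 Z=3.99 Q=95.04
t=2.18: A=10.82 Z=3.01 Q=99.97
t=2.62: A=9.95 Z=2.47 Q=103.94
t=3.06: A=9.16 Z=2.15 Q=107.30
t=3.49: A=8.44 Z=1.92 Q=110.20
t=3.93: A=7.77 Z=1.74 Q=112.87
Read off Z at T=3.93: 1.74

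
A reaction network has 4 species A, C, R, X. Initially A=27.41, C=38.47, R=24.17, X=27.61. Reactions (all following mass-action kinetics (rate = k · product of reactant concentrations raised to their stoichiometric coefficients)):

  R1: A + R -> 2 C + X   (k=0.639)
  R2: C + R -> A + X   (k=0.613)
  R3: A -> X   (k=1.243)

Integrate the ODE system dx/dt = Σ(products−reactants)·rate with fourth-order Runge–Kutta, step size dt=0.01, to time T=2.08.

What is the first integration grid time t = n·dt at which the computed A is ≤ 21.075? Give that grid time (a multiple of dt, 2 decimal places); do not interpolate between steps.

RK4 with dt=0.01: 208 steps to T=2.08. Trajectory (selected grid times):
t=0.00: A=27.41 C=38.47 R=24.17 X=27.61
t=0.23: A=23.71 C=44.52 R=0.00 X=59.50
t=0.32: A=21.20 C=44.52 R=0.00 X=62.01
t=0.33: A=20.94 C=44.52 R=0.00 X=62.27
t=0.46: A=17.82 C=44.52 R=0.00 X=65.40
t=0.69: A=13.39 C=44.52 R=0.00 X=69.83
t=0.92: A=10.06 C=44.52 R=0.00 X=73.15
t=1.16: A=7.46 C=44.52 R=0.00 X=75.75
t=1.39: A=5.61 C=44.52 R=0.00 X=77.60
t=1.62: A=4.21 C=44.52 R=0.00 X=79.00
t=1.85: A=3.17 C=44.52 R=0.00 X=80.05
t=2.08: A=2.38 C=44.52 R=0.00 X=80.83
A(0.32)=21.202 > 21.075 but A(0.33)=20.940 ≤ 21.075, so the first grid time is t=0.33.

Threshold first reached at t = 0.33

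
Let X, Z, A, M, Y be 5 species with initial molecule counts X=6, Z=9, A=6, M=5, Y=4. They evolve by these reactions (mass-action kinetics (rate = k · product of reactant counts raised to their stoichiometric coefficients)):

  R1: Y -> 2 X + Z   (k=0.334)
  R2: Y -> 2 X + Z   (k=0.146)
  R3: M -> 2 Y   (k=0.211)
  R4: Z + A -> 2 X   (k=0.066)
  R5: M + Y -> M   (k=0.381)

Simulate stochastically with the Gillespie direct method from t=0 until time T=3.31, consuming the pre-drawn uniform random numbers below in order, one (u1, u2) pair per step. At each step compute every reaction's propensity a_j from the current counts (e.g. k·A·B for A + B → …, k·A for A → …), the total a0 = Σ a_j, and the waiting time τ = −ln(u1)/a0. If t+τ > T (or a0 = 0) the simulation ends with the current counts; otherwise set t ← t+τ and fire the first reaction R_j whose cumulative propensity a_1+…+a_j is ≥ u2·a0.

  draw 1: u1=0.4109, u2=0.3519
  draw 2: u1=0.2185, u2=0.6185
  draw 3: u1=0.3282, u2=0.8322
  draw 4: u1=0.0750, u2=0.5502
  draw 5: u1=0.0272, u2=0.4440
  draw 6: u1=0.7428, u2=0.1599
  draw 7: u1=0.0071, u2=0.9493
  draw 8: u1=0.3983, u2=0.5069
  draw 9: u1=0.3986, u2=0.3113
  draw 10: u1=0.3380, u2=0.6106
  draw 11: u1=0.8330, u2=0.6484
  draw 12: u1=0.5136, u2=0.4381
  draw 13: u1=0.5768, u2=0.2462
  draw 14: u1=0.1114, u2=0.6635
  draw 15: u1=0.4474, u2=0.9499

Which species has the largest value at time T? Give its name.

t=0.000: X=6 Z=9 A=6 M=5 Y=4
Draw 1: a1=1.336, a2=0.584, a3=1.055, a4=3.564, a5=7.620, a0=14.159; τ=−ln(0.4109)/14.159=0.063 → t=0.063; u2·a0=0.3519·14.159=4.983; a1+…+a3=2.975 < 4.983 ≤ a1+…+a4=6.539 → R4 fires; X=8 Z=8 A=5 M=5 Y=4
Draw 2: a1=1.336, a2=0.584, a3=1.055, a4=2.640, a5=7.620, a0=13.235; τ=−ln(0.2185)/13.235=0.115 → t=0.178; u2·a0=0.6185·13.235=8.186; a1+…+a4=5.615 < 8.186 ≤ a1+…+a5=13.235 → R5 fires; X=8 Z=8 A=5 M=5 Y=3
Draw 3: a1=1.002, a2=0.438, a3=1.055, a4=2.640, a5=5.715, a0=10.850; τ=−ln(0.3282)/10.850=0.103 → t=0.280; u2·a0=0.8322·10.850=9.029; a1+…+a4=5.135 < 9.029 ≤ a1+…+a5=10.850 → R5 fires; X=8 Z=8 A=5 M=5 Y=2
Draw 4: a1=0.668, a2=0.292, a3=1.055, a4=2.640, a5=3.810, a0=8.465; τ=−ln(0.0750)/8.465=0.306 → t=0.586; u2·a0=0.5502·8.465=4.657; a1+…+a4=4.655 < 4.657 ≤ a1+…+a5=8.465 → R5 fires; X=8 Z=8 A=5 M=5 Y=1
Draw 5: a1=0.334, a2=0.146, a3=1.055, a4=2.640, a5=1.905, a0=6.080; τ=−ln(0.0272)/6.080=0.593 → t=1.179; u2·a0=0.4440·6.080=2.700; a1+…+a3=1.535 < 2.700 ≤ a1+…+a4=4.175 → R4 fires; X=10 Z=7 A=4 M=5 Y=1
Draw 6: a1=0.334, a2=0.146, a3=1.055, a4=1.848, a5=1.905, a0=5.288; τ=−ln(0.7428)/5.288=0.056 → t=1.235; u2·a0=0.1599·5.288=0.846; a1+a2=0.480 < 0.846 ≤ a1+…+a3=1.535 → R3 fires; X=10 Z=7 A=4 M=4 Y=3
Draw 7: a1=1.002, a2=0.438, a3=0.844, a4=1.848, a5=4.572, a0=8.704; τ=−ln(0.0071)/8.704=0.568 → t=1.804; u2·a0=0.9493·8.704=8.263; a1+…+a4=4.132 < 8.263 ≤ a1+…+a5=8.704 → R5 fires; X=10 Z=7 A=4 M=4 Y=2
Draw 8: a1=0.668, a2=0.292, a3=0.844, a4=1.848, a5=3.048, a0=6.700; τ=−ln(0.3983)/6.700=0.137 → t=1.941; u2·a0=0.5069·6.700=3.396; a1+…+a3=1.804 < 3.396 ≤ a1+…+a4=3.652 → R4 fires; X=12 Z=6 A=3 M=4 Y=2
Draw 9: a1=0.668, a2=0.292, a3=0.844, a4=1.188, a5=3.048, a0=6.040; τ=−ln(0.3986)/6.040=0.152 → t=2.094; u2·a0=0.3113·6.040=1.880; a1+…+a3=1.804 < 1.880 ≤ a1+…+a4=2.992 → R4 fires; X=14 Z=5 A=2 M=4 Y=2
Draw 10: a1=0.668, a2=0.292, a3=0.844, a4=0.660, a5=3.048, a0=5.512; τ=−ln(0.3380)/5.512=0.197 → t=2.290; u2·a0=0.6106·5.512=3.366; a1+…+a4=2.464 < 3.366 ≤ a1+…+a5=5.512 → R5 fires; X=14 Z=5 A=2 M=4 Y=1
Draw 11: a1=0.334, a2=0.146, a3=0.844, a4=0.660, a5=1.524, a0=3.508; τ=−ln(0.8330)/3.508=0.052 → t=2.342; u2·a0=0.6484·3.508=2.275; a1+…+a4=1.984 < 2.275 ≤ a1+…+a5=3.508 → R5 fires; X=14 Z=5 A=2 M=4 Y=0
Draw 12: a1=0.000, a2=0.000, a3=0.844, a4=0.660, a5=0.000, a0=1.504; τ=−ln(0.5136)/1.504=0.443 → t=2.786; u2·a0=0.4381·1.504=0.659; a1+a2=0.000 < 0.659 ≤ a1+…+a3=0.844 → R3 fires; X=14 Z=5 A=2 M=3 Y=2
Draw 13: a1=0.668, a2=0.292, a3=0.633, a4=0.660, a5=2.286, a0=4.539; τ=−ln(0.5768)/4.539=0.121 → t=2.907; u2·a0=0.2462·4.539=1.118; a1+a2=0.960 < 1.118 ≤ a1+…+a3=1.593 → R3 fires; X=14 Z=5 A=2 M=2 Y=4
Draw 14: a1=1.336, a2=0.584, a3=0.422, a4=0.660, a5=3.048, a0=6.050; τ=−ln(0.1114)/6.050=0.363 → t=3.269; u2·a0=0.6635·6.050=4.014; a1+…+a4=3.002 < 4.014 ≤ a1+…+a5=6.050 → R5 fires; X=14 Z=5 A=2 M=2 Y=3
Draw 15: a1=1.002, a2=0.438, a3=0.422, a4=0.660, a5=2.286, a0=4.808; τ=−ln(0.4474)/4.808=0.167 → t=3.437 > T=3.31: stop.
At T=3.31: X=14 Z=5 A=2 M=2 Y=3; the largest is X.

Dominant species at T: X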